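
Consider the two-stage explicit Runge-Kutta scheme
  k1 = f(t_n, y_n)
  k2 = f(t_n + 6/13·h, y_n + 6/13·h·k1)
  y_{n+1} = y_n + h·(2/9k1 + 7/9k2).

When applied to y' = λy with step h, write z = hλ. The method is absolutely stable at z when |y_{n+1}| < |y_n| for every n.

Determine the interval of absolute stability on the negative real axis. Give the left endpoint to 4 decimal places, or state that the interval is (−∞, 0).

With y'=λy (z=hλ):
  k1=λy_n ⇒ h·k1=z·y_n;  k2=λ(1+6/13z)y_n ⇒ h·k2=z(1+6/13z)y_n
  y_{n+1}/y_n = 1 + 2/9z + 7/9z(1+6/13z) = 1 + z + 14/39z²
  R(z) = 1 + z + 14/39z².

Find x<0 with |R(x)|<1.
x=-0.59: |R|=0.5350
R=1: x+14/39x²=0 ⇒ x=−39/14=-2.7857; min R=1−1/(4·14/39)=0.3036>−1
Confirm numerically:
  x=-2.304: |R|=0.60159 <1
  x=-2.185: |R|=0.52882 <1
  x=-1.800: |R|=0.36308 <1
  x=-1.637: |R|=0.32497 <1
  x=-3.106: |R|=1.35711 >1
  x=-3.004: |R|=1.23539 >1
Interval (-2.7857, 0).

(-2.7857, 0).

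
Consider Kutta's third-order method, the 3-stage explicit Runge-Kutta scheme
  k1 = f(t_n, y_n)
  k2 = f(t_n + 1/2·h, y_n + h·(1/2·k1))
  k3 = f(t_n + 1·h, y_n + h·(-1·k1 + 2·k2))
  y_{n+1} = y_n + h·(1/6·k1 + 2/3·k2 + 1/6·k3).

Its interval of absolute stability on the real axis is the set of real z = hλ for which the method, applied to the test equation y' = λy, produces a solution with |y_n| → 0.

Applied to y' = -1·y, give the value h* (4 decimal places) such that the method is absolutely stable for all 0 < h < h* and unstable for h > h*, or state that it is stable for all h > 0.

Set f=λy, z=hλ:
  order 3, 3-stage ⇒ R(z)=1+z+z^2/2+z^3/6
  (e.g. R(-1.79)=-0.14384, |R|=0.14384)

Boundary: |R(x)|=1, x<0.
x=-1.79: |R|=0.1438
|R(-1.91)|=0.2473 |R(-1.88)|=0.2202 |R(-1.21)|=0.2268
Bisect:
  x_lo=-3.3768 |R|=3.0927  x_hi=-0.2198 |R|=0.8026
  mid=-1.79826 |R|=0.15057 →hi
  mid=-2.58751 |R|=1.12722 →lo
  mid=-2.19288 |R|=0.54601 →hi
  mid=-2.39019 |R|=0.80955 →hi
  mid=-2.48885 |R|=0.96114 →hi
  mid=-2.53818 |R|=1.04231 →lo
  mid=-2.51351 |R|=1.00126 →lo
  ...
  [-2.51294,-2.51274] ⇒ x*=-2.5127
Interval (-2.5127, 0).

(-2.5127,0); λ=-1 ⇒ h* = 2.5127.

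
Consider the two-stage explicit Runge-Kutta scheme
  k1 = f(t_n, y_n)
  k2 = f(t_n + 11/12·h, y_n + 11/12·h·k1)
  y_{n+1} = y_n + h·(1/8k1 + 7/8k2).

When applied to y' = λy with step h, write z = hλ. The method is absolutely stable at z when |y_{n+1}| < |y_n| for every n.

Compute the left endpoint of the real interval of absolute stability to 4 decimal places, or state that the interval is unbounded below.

z* = -1.2468.

Set f=λy, z=hλ:
  k1=λy_n ⇒ h·k1=z·y_n;  k2=λ(1+11/12z)y_n ⇒ h·k2=z(1+11/12z)y_n
  y_{n+1}/y_n = 1 + 1/8z + 7/8z(1+11/12z) = 1 + z + 77/96z²
  ⇒ R(z) = 1 + z + 77/96z².

Find x<0 with |R(x)|<1.
x=-1.63: |R|=1.5011
R=1: x+77/96x²=0 ⇒ x=−96/77=-1.2468; min R=1−1/(4·77/96)=0.6883>−1
Confirm numerically:
  x=-0.879: |R|=0.74072 <1
  x=-0.830: |R|=0.72256 <1
  x=-0.500: |R|=0.70052 <1
  x=-1.847: |R|=1.88923 >1
  x=-1.844: |R|=1.88335 >1
  x=-1.513: |R|=1.32310 >1
Stable set (-1.2468, 0).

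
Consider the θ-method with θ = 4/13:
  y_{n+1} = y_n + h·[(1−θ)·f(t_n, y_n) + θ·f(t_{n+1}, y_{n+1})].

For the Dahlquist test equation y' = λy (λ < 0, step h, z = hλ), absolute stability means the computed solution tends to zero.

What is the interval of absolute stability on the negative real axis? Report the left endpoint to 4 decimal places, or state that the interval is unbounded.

(-5.2000, 0).

Set f=λy, z=hλ:
  y_{n+1} = y_n + z·[9/13·y_n + 4/13·y_{n+1}] ⇒ (1 − 4/13z)y_{n+1} = (1 + 9/13z)y_n
  ⇒ R(z) = (1 + 9/13z)/(1 − 4/13z).

Find x<0 with |R(x)|<1.
x=-1.07: |R|=0.1950
R=−1: 1+9/13x = −1+4/13x ⇒ -5/13x=2 ⇒ x=2/(-5/13)=-5.2000
Confirm numerically:
  x=-4.946: |R|=0.96126 <1
  x=-4.716: |R|=0.92405 <1
  x=-2.528: |R|=0.42195 <1
  x=-5.581: |R|=1.05393 >1
  x=-5.438: |R|=1.03424 >1
  x=-5.265: |R|=1.00954 >1
So |R|<1 on (-5.2000, 0).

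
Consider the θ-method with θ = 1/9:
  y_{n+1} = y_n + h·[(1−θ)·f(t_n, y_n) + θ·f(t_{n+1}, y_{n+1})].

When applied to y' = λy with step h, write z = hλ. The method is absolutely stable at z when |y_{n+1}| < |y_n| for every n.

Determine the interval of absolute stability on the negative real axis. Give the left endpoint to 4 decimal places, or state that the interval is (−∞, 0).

(-2.5714, 0).

Test eqn y'=λy, z=hλ:
  y_{n+1} = y_n + z·[8/9·y_n + 1/9·y_{n+1}] ⇒ (1 − 1/9z)y_{n+1} = (1 + 8/9z)y_n
  so R(z) = (1 + 8/9z)/(1 − 1/9z).

Find x<0 with |R(x)|<1.
x=-0.83: |R|=0.2401
R=−1: 1+8/9x = −1+1/9x ⇒ -7/9x=2 ⇒ x=2/(-7/9)=-2.5714
Confirm numerically:
  x=-1.950: |R|=0.60274 <1
  x=-1.716: |R|=0.44121 <1
  x=-1.163: |R|=0.02991 <1
  x=-2.731: |R|=1.09522 >1
  x=-2.602: |R|=1.01845 >1
Stable set (-2.5714, 0).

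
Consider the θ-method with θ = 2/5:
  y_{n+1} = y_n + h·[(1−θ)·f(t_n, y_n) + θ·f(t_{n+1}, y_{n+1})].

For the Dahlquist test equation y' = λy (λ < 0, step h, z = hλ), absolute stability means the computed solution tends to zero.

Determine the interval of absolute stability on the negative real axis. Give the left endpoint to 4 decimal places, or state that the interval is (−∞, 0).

Set f=λy, z=hλ:
  y_{n+1} = y_n + z·[3/5·y_n + 2/5·y_{n+1}] ⇒ (1 − 2/5z)y_{n+1} = (1 + 3/5z)y_n
  R(z) = (1 + 3/5z)/(1 − 2/5z).

Find x<0 with |R(x)|<1.
x=-1.08: |R|=0.2458
R=−1: 1+3/5x = −1+2/5x ⇒ -1/5x=2 ⇒ x=2/(-1/5)=-10.0000
Confirm numerically:
  x=-9.186: |R|=0.96517 <1
  x=-8.619: |R|=0.93790 <1
  x=-6.636: |R|=0.81589 <1
  x=-10.391: |R|=1.01517 >1
  x=-10.184: |R|=1.00725 >1
  x=-10.164: |R|=1.00648 >1
Interval (-10.0000, 0).

z∈(-10.0000,0).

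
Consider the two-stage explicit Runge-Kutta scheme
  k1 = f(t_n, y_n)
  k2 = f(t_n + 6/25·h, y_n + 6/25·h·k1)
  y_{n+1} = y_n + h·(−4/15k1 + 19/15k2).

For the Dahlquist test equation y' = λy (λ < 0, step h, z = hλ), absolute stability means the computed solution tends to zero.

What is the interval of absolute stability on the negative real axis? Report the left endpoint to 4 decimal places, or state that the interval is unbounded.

z∈(-3.2895,0).

With y'=λy (z=hλ):
  k1=λy_n ⇒ h·k1=z·y_n;  k2=λ(1+6/25z)y_n ⇒ h·k2=z(1+6/25z)y_n
  y_{n+1}/y_n = 1 − 4/15z + 19/15z(1+6/25z) = 1 + z + 38/125z²
  ⇒ R(z) = 1 + z + 38/125z².

Need |R(x)|<1, x<0.
x=-0.86: |R|=0.3648
R=1: x+38/125x²=0 ⇒ x=−125/38=-3.2895; min R=1−1/(4·38/125)=0.1776>−1
Confirm numerically:
  x=-3.247: |R|=0.95807 <1
  x=-2.577: |R|=0.44184 <1
  x=-1.838: |R|=0.18899 <1
  x=-1.573: |R|=0.17920 <1
  x=-3.803: |R|=1.59369 >1
  x=-3.579: |R|=1.31501 >1
  x=-3.577: |R|=1.31266 >1
Interval (-3.2895, 0).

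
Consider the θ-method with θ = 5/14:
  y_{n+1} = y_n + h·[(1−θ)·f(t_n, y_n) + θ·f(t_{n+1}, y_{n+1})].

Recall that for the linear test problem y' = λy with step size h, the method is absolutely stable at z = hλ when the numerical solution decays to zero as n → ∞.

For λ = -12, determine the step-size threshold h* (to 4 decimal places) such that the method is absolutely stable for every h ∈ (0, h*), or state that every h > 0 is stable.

Test eqn y'=λy, z=hλ:
  y_{n+1} = y_n + z·[9/14·y_n + 5/14·y_{n+1}] ⇒ (1 − 5/14z)y_{n+1} = (1 + 9/14z)y_n
  Hence R(z) = (1 + 9/14z)/(1 − 5/14z).

Need |R(x)|<1, x<0.
x=-0.72: |R|=0.4273
R=−1: 1+9/14x = −1+5/14x ⇒ -2/7x=2 ⇒ x=2/(-2/7)=-7.0000
Confirm numerically:
  x=-6.205: |R|=0.92937 <1
  x=-5.609: |R|=0.86767 <1
  x=-4.811: |R|=0.76991 <1
  x=-3.583: |R|=0.57174 <1
  x=-7.283: |R|=1.02245 >1
  x=-7.236: |R|=1.01881 >1
  x=-7.162: |R|=1.01301 >1
Interval (-7.0000, 0).

(-7.0000,0); λ=-12 ⇒ h* = (7)/12 = 0.5833.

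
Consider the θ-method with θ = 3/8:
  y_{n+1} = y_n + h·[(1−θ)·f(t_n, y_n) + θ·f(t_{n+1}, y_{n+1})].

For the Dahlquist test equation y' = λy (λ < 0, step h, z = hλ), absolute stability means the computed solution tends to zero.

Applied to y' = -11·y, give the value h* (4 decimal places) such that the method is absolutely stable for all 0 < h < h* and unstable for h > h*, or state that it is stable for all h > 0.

(-8.0000,0); λ=-11 ⇒ h* = (8)/11 = 0.7273.

Set f=λy, z=hλ:
  y_{n+1} = y_n + z·[5/8·y_n + 3/8·y_{n+1}] ⇒ (1 − 3/8z)y_{n+1} = (1 + 5/8z)y_n
  Hence R(z) = (1 + 5/8z)/(1 − 3/8z).

Solve |R(x)|<1 on ℝ⁻.
x=-0.3: |R|=0.7303
R=−1: 1+5/8x = −1+3/8x ⇒ -1/4x=2 ⇒ x=2/(-1/4)=-8.0000
Confirm numerically:
  x=-6.363: |R|=0.87914 <1
  x=-5.208: |R|=0.76363 <1
  x=-4.859: |R|=0.72175 <1
  x=-8.561: |R|=1.03331 >1
  x=-8.493: |R|=1.02945 >1
  x=-8.079: |R|=1.00490 >1
Interval (-8.0000, 0).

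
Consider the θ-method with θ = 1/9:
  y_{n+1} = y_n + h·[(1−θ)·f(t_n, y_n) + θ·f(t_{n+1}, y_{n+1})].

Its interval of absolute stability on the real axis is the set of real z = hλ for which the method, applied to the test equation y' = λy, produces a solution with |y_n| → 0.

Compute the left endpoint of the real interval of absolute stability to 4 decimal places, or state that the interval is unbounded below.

left endpoint -2.5714.

On y'=λy, z=hλ:
  y_{n+1} = y_n + z·[8/9·y_n + 1/9·y_{n+1}] ⇒ (1 − 1/9z)y_{n+1} = (1 + 8/9z)y_n
  R(z) = (1 + 8/9z)/(1 − 1/9z).

Solve |R(x)|<1 on ℝ⁻.
x=-1.36: |R|=0.1815
R=−1: 1+8/9x = −1+1/9x ⇒ -7/9x=2 ⇒ x=2/(-7/9)=-2.5714
Confirm numerically:
  x=-2.480: |R|=0.94425 <1
  x=-2.342: |R|=0.85840 <1
  x=-1.565: |R|=0.33318 <1
  x=-2.710: |R|=1.08284 >1
  x=-2.609: |R|=1.02265 >1
Interval (-2.5714, 0).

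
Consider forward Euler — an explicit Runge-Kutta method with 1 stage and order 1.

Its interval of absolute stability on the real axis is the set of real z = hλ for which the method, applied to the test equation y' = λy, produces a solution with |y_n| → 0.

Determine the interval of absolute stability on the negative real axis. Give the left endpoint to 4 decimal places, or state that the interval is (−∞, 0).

(-2.0000, 0).

Set f=λy, z=hλ:
  order 1, 1-stage ⇒ R(z)=1+z
  (e.g. R(-0.37)=0.63000, |R|=0.63000)

Need |R(x)|<1, x<0.
x=-0.37: |R|=0.6300
|R(-2.2)|=1.2000 |R(-2.15)|=1.1500 |R(-2.07)|=1.0700
Bisect:
  x_lo=-2.7533 |R|=1.7533  x_hi=-0.3033 |R|=0.6967
  mid=-1.52831 |R|=0.52831 →hi
  mid=-2.14080 |R|=1.14080 →lo
  mid=-1.83456 |R|=0.83456 →hi
  mid=-1.98768 |R|=0.98768 →hi
  mid=-2.06424 |R|=1.06424 →lo
  mid=-2.02596 |R|=1.02596 →lo
  mid=-2.00682 |R|=1.00682 →lo
  mid=-1.99725 |R|=0.99725 →hi
  ...
  [-2.00009,-1.99994] ⇒ x*=-2.0000
So |R|<1 on (-2.0000, 0).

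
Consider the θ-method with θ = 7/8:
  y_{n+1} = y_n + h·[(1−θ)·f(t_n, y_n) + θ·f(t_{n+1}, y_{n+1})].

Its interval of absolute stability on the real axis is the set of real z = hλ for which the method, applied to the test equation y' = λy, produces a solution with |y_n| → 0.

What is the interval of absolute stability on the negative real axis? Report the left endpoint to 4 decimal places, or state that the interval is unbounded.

interval (−∞, 0).

Set f=λy, z=hλ:
  y_{n+1} = y_n + z·[1/8·y_n + 7/8·y_{n+1}] ⇒ (1 − 7/8z)y_{n+1} = (1 + 1/8z)y_n
  Hence R(z) = (1 + 1/8z)/(1 − 7/8z).

Solve |R(x)|<1 on ℝ⁻.
x=-1.56: |R|=0.3404
x=-2: |R|=0.2727
x=-10: |R|=0.0256
x=-100: |R|=0.1299
θ=7/8≥1/2 ⇒ |1+1/8x|<|1−7/8x| ∀x<0 ⇒ unbounded interval.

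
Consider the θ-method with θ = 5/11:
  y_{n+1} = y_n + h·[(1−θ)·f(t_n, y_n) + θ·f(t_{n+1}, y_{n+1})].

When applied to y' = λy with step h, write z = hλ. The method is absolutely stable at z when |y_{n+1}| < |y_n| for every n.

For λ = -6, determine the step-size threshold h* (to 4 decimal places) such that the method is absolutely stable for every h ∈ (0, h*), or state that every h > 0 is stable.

(-22.0000,0); λ=-6 ⇒ h* = (22)/6 = 3.6667.

On y'=λy, z=hλ:
  y_{n+1} = y_n + z·[6/11·y_n + 5/11·y_{n+1}] ⇒ (1 − 5/11z)y_{n+1} = (1 + 6/11z)y_n
  ⇒ R(z) = (1 + 6/11z)/(1 − 5/11z).

Find x<0 with |R(x)|<1.
x=-0.38: |R|=0.6760
R=−1: 1+6/11x = −1+5/11x ⇒ -1/11x=2 ⇒ x=2/(-1/11)=-22.0000
Confirm numerically:
  x=-21.914: |R|=0.99929 <1
  x=-20.156: |R|=0.98350 <1
  x=-16.274: |R|=0.93801 <1
  x=-12.643: |R|=0.87392 <1
  x=-22.423: |R|=1.00344 >1
  x=-22.354: |R|=1.00288 >1
  x=-22.107: |R|=1.00088 >1
Stable set (-22.0000, 0).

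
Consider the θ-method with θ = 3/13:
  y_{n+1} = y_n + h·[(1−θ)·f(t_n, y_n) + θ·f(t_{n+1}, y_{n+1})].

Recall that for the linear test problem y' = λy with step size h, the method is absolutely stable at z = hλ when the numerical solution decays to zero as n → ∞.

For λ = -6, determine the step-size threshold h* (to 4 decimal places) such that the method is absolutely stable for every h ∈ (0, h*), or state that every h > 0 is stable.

Set f=λy, z=hλ:
  y_{n+1} = y_n + z·[10/13·y_n + 3/13·y_{n+1}] ⇒ (1 − 3/13z)y_{n+1} = (1 + 10/13z)y_n
  R(z) = (1 + 10/13z)/(1 − 3/13z).

Find x<0 with |R(x)|<1.
x=-1.43: |R|=0.0752
R=−1: 1+10/13x = −1+3/13x ⇒ -7/13x=2 ⇒ x=2/(-7/13)=-3.7143
Confirm numerically:
  x=-2.580: |R|=0.61716 <1
  x=-2.487: |R|=0.58013 <1
  x=-2.380: |R|=0.53625 <1
  x=-2.028: |R|=0.38147 <1
  x=-4.284: |R|=1.15426 >1
  x=-4.214: |R|=1.13642 >1
  x=-3.763: |R|=1.01404 >1
Interval (-3.7143, 0).

(-3.7143,0); λ=-6 ⇒ h* = (26/7)/6 = 0.6190.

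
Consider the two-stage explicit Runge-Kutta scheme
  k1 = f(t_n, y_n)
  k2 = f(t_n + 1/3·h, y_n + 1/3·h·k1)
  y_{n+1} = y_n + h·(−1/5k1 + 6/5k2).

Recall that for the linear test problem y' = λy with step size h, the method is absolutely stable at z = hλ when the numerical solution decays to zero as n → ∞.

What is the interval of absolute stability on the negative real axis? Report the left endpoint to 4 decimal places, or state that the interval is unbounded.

(-2.5000, 0).

Set f=λy, z=hλ:
  k1=λy_n ⇒ h·k1=z·y_n;  k2=λ(1+1/3z)y_n ⇒ h·k2=z(1+1/3z)y_n
  y_{n+1}/y_n = 1 − 1/5z + 6/5z(1+1/3z) = 1 + z + 2/5z²
  Hence R(z) = 1 + z + 2/5z².

Find x<0 with |R(x)|<1.
x=-0.68: |R|=0.5050
R=1: x+2/5x²=0 ⇒ x=−5/2=-2.5000; min R=1−1/(4·2/5)=0.3750>−1
Confirm numerically:
  x=-2.276: |R|=0.79607 <1
  x=-2.016: |R|=0.60970 <1
  x=-1.534: |R|=0.40726 <1
  x=-3.047: |R|=1.66668 >1
  x=-2.980: |R|=1.57216 >1
  x=-2.674: |R|=1.18611 >1
Interval (-2.5000, 0).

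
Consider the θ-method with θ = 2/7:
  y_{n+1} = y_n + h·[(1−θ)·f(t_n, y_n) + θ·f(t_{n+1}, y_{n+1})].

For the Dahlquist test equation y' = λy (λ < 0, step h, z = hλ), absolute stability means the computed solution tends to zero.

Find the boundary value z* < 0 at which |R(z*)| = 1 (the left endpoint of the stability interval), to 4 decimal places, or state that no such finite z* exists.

With y'=λy (z=hλ):
  y_{n+1} = y_n + z·[5/7·y_n + 2/7·y_{n+1}] ⇒ (1 − 2/7z)y_{n+1} = (1 + 5/7z)y_n
  ⇒ R(z) = (1 + 5/7z)/(1 − 2/7z).

Find x<0 with |R(x)|<1.
x=-0.6: |R|=0.4878
R=−1: 1+5/7x = −1+2/7x ⇒ -3/7x=2 ⇒ x=2/(-3/7)=-4.6667
Confirm numerically:
  x=-3.750: |R|=0.81034 <1
  x=-2.672: |R|=0.51523 <1
  x=-1.986: |R|=0.26704 <1
  x=-5.064: |R|=1.06959 >1
  x=-5.000: |R|=1.05882 >1
So |R|<1 on (-4.6667, 0).

left endpoint -4.6667.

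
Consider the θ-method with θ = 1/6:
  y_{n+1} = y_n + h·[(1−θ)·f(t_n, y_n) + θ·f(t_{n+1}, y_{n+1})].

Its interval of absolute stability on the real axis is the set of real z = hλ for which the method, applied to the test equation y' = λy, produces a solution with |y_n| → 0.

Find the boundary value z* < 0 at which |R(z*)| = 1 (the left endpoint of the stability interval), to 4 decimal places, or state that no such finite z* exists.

On y'=λy, z=hλ:
  y_{n+1} = y_n + z·[5/6·y_n + 1/6·y_{n+1}] ⇒ (1 − 1/6z)y_{n+1} = (1 + 5/6z)y_n
  so R(z) = (1 + 5/6z)/(1 − 1/6z).

Find x<0 with |R(x)|<1.
x=-1.3: |R|=0.0685
R=−1: 1+5/6x = −1+1/6x ⇒ -2/3x=2 ⇒ x=2/(-2/3)=-3.0000
Confirm numerically:
  x=-2.707: |R|=0.86540 <1
  x=-2.545: |R|=0.78701 <1
  x=-1.365: |R|=0.11202 <1
  x=-3.369: |R|=1.15754 >1
  x=-3.147: |R|=1.06428 >1
Stable set (-3.0000, 0).

left endpoint -3.0000.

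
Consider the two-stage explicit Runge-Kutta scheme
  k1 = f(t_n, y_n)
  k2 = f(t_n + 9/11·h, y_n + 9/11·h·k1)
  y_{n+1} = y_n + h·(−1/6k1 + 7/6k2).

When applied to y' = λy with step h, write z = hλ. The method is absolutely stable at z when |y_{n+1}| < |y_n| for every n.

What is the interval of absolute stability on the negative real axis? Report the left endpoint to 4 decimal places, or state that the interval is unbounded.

(-1.0476, 0).

Test eqn y'=λy, z=hλ:
  k1=λy_n ⇒ h·k1=z·y_n;  k2=λ(1+9/11z)y_n ⇒ h·k2=z(1+9/11z)y_n
  y_{n+1}/y_n = 1 − 1/6z + 7/6z(1+9/11z) = 1 + z + 21/22z²
  Hence R(z) = 1 + z + 21/22z².

Solve |R(x)|<1 on ℝ⁻.
x=-0.33: |R|=0.7739
R=1: x+21/22x²=0 ⇒ x=−22/21=-1.0476; min R=1−1/(4·21/22)=0.7381>−1
Confirm numerically:
  x=-0.869: |R|=0.85184 <1
  x=-0.864: |R|=0.84856 <1
  x=-0.591: |R|=0.74240 <1
  x=-1.358: |R|=1.40234 >1
  x=-1.296: |R|=1.30727 >1
So |R|<1 on (-1.0476, 0).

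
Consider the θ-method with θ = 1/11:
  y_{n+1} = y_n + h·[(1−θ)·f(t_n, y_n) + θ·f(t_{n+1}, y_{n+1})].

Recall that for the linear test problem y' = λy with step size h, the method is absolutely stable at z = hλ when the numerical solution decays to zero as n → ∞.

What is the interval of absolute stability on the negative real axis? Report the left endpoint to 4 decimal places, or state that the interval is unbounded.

z∈(-2.4444,0).

With y'=λy (z=hλ):
  y_{n+1} = y_n + z·[10/11·y_n + 1/11·y_{n+1}] ⇒ (1 − 1/11z)y_{n+1} = (1 + 10/11z)y_n
  R(z) = (1 + 10/11z)/(1 − 1/11z).

Solve |R(x)|<1 on ℝ⁻.
x=-0.54: |R|=0.4853
R=−1: 1+10/11x = −1+1/11x ⇒ -9/11x=2 ⇒ x=2/(-9/11)=-2.4444
Confirm numerically:
  x=-2.284: |R|=0.89130 <1
  x=-2.038: |R|=0.71944 <1
  x=-1.592: |R|=0.39072 <1
  x=-2.692: |R|=1.16272 >1
  x=-2.625: |R|=1.11927 >1
Stable set (-2.4444, 0).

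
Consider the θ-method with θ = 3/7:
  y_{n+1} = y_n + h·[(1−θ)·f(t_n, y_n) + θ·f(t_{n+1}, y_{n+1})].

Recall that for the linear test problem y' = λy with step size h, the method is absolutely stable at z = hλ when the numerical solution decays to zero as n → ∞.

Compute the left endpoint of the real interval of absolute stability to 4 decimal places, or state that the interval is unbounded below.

left endpoint -14.0000.

On y'=λy, z=hλ:
  y_{n+1} = y_n + z·[4/7·y_n + 3/7·y_{n+1}] ⇒ (1 − 3/7z)y_{n+1} = (1 + 4/7z)y_n
  ⇒ R(z) = (1 + 4/7z)/(1 − 3/7z).

Find x<0 with |R(x)|<1.
x=-1: |R|=0.3000
R=−1: 1+4/7x = −1+3/7x ⇒ -1/7x=2 ⇒ x=2/(-1/7)=-14.0000
Confirm numerically:
  x=-13.222: |R|=0.98333 <1
  x=-10.838: |R|=0.91998 <1
  x=-8.549: |R|=0.83303 <1
  x=-5.684: |R|=0.65425 <1
  x=-14.502: |R|=1.00994 >1
  x=-14.345: |R|=1.00690 >1
  x=-14.142: |R|=1.00287 >1
So |R|<1 on (-14.0000, 0).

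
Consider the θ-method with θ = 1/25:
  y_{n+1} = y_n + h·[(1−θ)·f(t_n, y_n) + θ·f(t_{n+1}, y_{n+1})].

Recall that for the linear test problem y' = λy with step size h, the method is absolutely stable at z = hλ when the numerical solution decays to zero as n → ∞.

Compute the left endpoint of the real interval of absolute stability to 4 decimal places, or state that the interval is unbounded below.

Set f=λy, z=hλ:
  y_{n+1} = y_n + z·[24/25·y_n + 1/25·y_{n+1}] ⇒ (1 − 1/25z)y_{n+1} = (1 + 24/25z)y_n
  R(z) = (1 + 24/25z)/(1 − 1/25z).

Solve |R(x)|<1 on ℝ⁻.
x=-0.7: |R|=0.3191
R=−1: 1+24/25x = −1+1/25x ⇒ -23/25x=2 ⇒ x=2/(-23/25)=-2.1739
Confirm numerically:
  x=-2.065: |R|=0.90745 <1
  x=-1.839: |R|=0.71299 <1
  x=-1.222: |R|=0.16505 <1
  x=-1.041: |R|=0.00061 <1
  x=-2.709: |R|=1.44415 >1
  x=-2.304: |R|=1.10958 >1
  x=-2.240: |R|=1.05580 >1
So |R|<1 on (-2.1739, 0).

left endpoint -2.1739.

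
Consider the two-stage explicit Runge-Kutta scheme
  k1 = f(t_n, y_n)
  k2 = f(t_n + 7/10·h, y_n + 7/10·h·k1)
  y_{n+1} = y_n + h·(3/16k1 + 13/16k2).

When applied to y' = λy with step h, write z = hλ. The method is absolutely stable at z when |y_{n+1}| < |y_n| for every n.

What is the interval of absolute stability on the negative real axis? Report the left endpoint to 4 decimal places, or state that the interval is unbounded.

Set f=λy, z=hλ:
  k1=λy_n ⇒ h·k1=z·y_n;  k2=λ(1+7/10z)y_n ⇒ h·k2=z(1+7/10z)y_n
  y_{n+1}/y_n = 1 + 3/16z + 13/16z(1+7/10z) = 1 + z + 91/160z²
  so R(z) = 1 + z + 91/160z².

Find x<0 with |R(x)|<1.
x=-0.6: |R|=0.6048
R=1: x+91/160x²=0 ⇒ x=−160/91=-1.7582; min R=1−1/(4·91/160)=0.5604>−1
Confirm numerically:
  x=-1.717: |R|=0.95973 <1
  x=-1.455: |R|=0.74906 <1
  x=-1.350: |R|=0.68655 <1
  x=-2.128: |R|=1.44752 >1
  x=-1.895: |R|=1.14740 >1
Interval (-1.7582, 0).

(-1.7582, 0).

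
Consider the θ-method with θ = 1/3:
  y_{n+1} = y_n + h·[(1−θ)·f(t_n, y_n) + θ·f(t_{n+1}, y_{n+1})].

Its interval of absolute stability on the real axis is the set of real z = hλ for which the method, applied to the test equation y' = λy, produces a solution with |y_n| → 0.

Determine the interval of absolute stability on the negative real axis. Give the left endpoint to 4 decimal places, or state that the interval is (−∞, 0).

(-6.0000, 0).

Test eqn y'=λy, z=hλ:
  y_{n+1} = y_n + z·[2/3·y_n + 1/3·y_{n+1}] ⇒ (1 − 1/3z)y_{n+1} = (1 + 2/3z)y_n
  Hence R(z) = (1 + 2/3z)/(1 − 1/3z).

Need |R(x)|<1, x<0.
x=-0.98: |R|=0.2613
R=−1: 1+2/3x = −1+1/3x ⇒ -1/3x=2 ⇒ x=2/(-1/3)=-6.0000
Confirm numerically:
  x=-4.364: |R|=0.77784 <1
  x=-2.971: |R|=0.49271 <1
  x=-2.791: |R|=0.44586 <1
  x=-6.479: |R|=1.05053 >1
  x=-6.284: |R|=1.03059 >1
  x=-6.159: |R|=1.01736 >1
Interval (-6.0000, 0).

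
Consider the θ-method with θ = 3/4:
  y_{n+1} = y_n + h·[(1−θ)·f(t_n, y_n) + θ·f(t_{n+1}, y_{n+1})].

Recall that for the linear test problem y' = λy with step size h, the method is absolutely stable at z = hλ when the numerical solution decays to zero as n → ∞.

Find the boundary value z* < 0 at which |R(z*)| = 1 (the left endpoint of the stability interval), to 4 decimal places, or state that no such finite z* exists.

With y'=λy (z=hλ):
  y_{n+1} = y_n + z·[1/4·y_n + 3/4·y_{n+1}] ⇒ (1 − 3/4z)y_{n+1} = (1 + 1/4z)y_n
  R(z) = (1 + 1/4z)/(1 − 3/4z).

Boundary: |R(x)|=1, x<0.
x=-1.21: |R|=0.3657
x=-2: |R|=0.2000
x=-10: |R|=0.1765
x=-100: |R|=0.3158
θ=3/4≥1/2 ⇒ |1+1/4x|<|1−3/4x| ∀x<0 ⇒ stable on all of ℝ⁻.

(−∞, 0) — no finite endpoint.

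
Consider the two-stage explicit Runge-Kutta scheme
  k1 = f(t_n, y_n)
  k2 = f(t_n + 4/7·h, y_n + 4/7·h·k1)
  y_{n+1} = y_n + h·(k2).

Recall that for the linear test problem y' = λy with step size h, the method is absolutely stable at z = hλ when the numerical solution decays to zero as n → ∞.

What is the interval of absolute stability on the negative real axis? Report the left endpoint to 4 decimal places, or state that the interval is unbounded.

Set f=λy, z=hλ:
  k1=λy_n ⇒ h·k1=z·y_n;  k2=λ(1+4/7z)y_n ⇒ h·k2=z(1+4/7z)y_n
  y_{n+1}/y_n = 1 + z(1+4/7z) = 1 + z + 4/7z²
  R(z) = 1 + z + 4/7z².

Find x<0 with |R(x)|<1.
x=-0.43: |R|=0.6757
R=1: x+4/7x²=0 ⇒ x=−7/4=-1.7500; min R=1−1/(4·4/7)=0.5625>−1
Confirm numerically:
  x=-1.622: |R|=0.88136 <1
  x=-1.467: |R|=0.76277 <1
  x=-1.084: |R|=0.58746 <1
  x=-1.950: |R|=1.22286 >1
  x=-1.871: |R|=1.12937 >1
  x=-1.859: |R|=1.11579 >1
So |R|<1 on (-1.7500, 0).

z∈(-1.7500,0).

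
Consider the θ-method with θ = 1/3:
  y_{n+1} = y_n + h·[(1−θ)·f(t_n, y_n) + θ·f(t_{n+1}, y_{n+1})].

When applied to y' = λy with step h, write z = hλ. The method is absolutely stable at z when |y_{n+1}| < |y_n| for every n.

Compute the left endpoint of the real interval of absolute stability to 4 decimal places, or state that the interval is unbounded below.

z* = -6.0000.

On y'=λy, z=hλ:
  y_{n+1} = y_n + z·[2/3·y_n + 1/3·y_{n+1}] ⇒ (1 − 1/3z)y_{n+1} = (1 + 2/3z)y_n
  Hence R(z) = (1 + 2/3z)/(1 − 1/3z).

Boundary: |R(x)|=1, x<0.
x=-0.43: |R|=0.6239
R=−1: 1+2/3x = −1+1/3x ⇒ -1/3x=2 ⇒ x=2/(-1/3)=-6.0000
Confirm numerically:
  x=-5.852: |R|=0.98328 <1
  x=-5.688: |R|=0.96409 <1
  x=-5.280: |R|=0.91304 <1
  x=-4.625: |R|=0.81967 <1
  x=-6.242: |R|=1.02618 >1
  x=-6.190: |R|=1.02067 >1
Interval (-6.0000, 0).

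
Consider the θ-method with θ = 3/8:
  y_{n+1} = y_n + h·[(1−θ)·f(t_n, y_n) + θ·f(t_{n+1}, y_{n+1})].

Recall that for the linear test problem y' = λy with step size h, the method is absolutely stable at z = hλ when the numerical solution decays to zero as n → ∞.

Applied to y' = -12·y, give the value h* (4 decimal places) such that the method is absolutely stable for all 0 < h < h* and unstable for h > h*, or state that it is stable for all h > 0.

Set f=λy, z=hλ:
  y_{n+1} = y_n + z·[5/8·y_n + 3/8·y_{n+1}] ⇒ (1 − 3/8z)y_{n+1} = (1 + 5/8z)y_n
  Hence R(z) = (1 + 5/8z)/(1 − 3/8z).

Solve |R(x)|<1 on ℝ⁻.
x=-1.27: |R|=0.1397
R=−1: 1+5/8x = −1+3/8x ⇒ -1/4x=2 ⇒ x=2/(-1/4)=-8.0000
Confirm numerically:
  x=-5.804: |R|=0.82717 <1
  x=-4.283: |R|=0.64344 <1
  x=-4.027: |R|=0.60430 <1
  x=-8.570: |R|=1.03382 >1
  x=-8.518: |R|=1.03088 >1
  x=-8.330: |R|=1.02001 >1
So |R|<1 on (-8.0000, 0).

(-8.0000,0); λ=-12 ⇒ h* = (8)/12 = 0.6667.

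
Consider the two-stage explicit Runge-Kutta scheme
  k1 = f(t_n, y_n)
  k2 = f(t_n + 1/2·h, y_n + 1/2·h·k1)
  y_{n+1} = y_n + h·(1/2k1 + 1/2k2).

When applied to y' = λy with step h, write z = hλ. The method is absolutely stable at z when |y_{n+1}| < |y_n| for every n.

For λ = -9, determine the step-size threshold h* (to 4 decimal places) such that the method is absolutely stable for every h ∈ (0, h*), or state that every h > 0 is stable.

(-4.0000,0); λ=-9 ⇒ h* = (4)/9 = 0.4444.

Set f=λy, z=hλ:
  k1=λy_n ⇒ h·k1=z·y_n;  k2=λ(1+1/2z)y_n ⇒ h·k2=z(1+1/2z)y_n
  y_{n+1}/y_n = 1 + 1/2z + 1/2z(1+1/2z) = 1 + z + 1/4z²
  ⇒ R(z) = 1 + z + 1/4z².

Need |R(x)|<1, x<0.
x=-0.74: |R|=0.3969
R=1: x+1/4x²=0 ⇒ x=−4=-4.0000; min R=1−1/(4·1/4)=0.0000>−1
Confirm numerically:
  x=-3.227: |R|=0.37638 <1
  x=-3.131: |R|=0.31979 <1
  x=-2.862: |R|=0.18576 <1
  x=-2.617: |R|=0.09517 <1
  x=-4.452: |R|=1.50308 >1
  x=-4.132: |R|=1.13636 >1
  x=-4.024: |R|=1.02414 >1
So |R|<1 on (-4.0000, 0).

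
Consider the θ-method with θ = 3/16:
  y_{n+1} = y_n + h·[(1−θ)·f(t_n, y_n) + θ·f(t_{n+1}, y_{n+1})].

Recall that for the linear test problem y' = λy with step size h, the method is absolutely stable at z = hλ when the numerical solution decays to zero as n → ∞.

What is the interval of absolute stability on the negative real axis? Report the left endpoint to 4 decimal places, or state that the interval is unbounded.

z∈(-3.2000,0).

Test eqn y'=λy, z=hλ:
  y_{n+1} = y_n + z·[13/16·y_n + 3/16·y_{n+1}] ⇒ (1 − 3/16z)y_{n+1} = (1 + 13/16z)y_n
  Hence R(z) = (1 + 13/16z)/(1 − 3/16z).

Need |R(x)|<1, x<0.
x=-1.2: |R|=0.0204
R=−1: 1+13/16x = −1+3/16x ⇒ -5/8x=2 ⇒ x=2/(-5/8)=-3.2000
Confirm numerically:
  x=-3.041: |R|=0.93671 <1
  x=-2.262: |R|=0.58834 <1
  x=-2.237: |R|=0.57598 <1
  x=-1.338: |R|=0.06965 <1
  x=-3.732: |R|=1.19562 >1
  x=-3.486: |R|=1.10810 >1
Interval (-3.2000, 0).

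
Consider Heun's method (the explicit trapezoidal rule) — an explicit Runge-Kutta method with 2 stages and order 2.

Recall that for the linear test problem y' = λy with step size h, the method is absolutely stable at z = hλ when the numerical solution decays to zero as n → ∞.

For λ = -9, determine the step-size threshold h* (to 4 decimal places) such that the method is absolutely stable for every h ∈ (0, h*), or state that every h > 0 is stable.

(-2.0000,0); λ=-9 ⇒ h* = 0.2222.

Set f=λy, z=hλ:
  order 2, 2-stage ⇒ R(z)=1+z+z^2/2
  (e.g. R(-0.8)=0.52000, |R|=0.52000)

Need |R(x)|<1, x<0.
x=-0.8: |R|=0.5200
|R(-2.07)|=1.0724 |R(-0.95)|=0.5012 |R(-0.75)|=0.5312
Bisect:
  x_lo=-2.4456 |R|=1.5448  x_hi=-0.1303 |R|=0.8782
  mid=-1.28793 |R|=0.54145 →hi
  mid=-1.86674 |R|=0.87562 →hi
  mid=-2.15615 |R|=1.16834 →lo
  mid=-2.01144 |R|=1.01151 →lo
  mid=-1.93909 |R|=0.94095 →hi
  mid=-1.97527 |R|=0.97557 →hi
  mid=-1.99335 |R|=0.99338 →hi
  mid=-2.00240 |R|=1.00240 →lo
  ...
  [-2.00014,-2.00000] ⇒ x*=-2.0000
Stable set (-2.0000, 0).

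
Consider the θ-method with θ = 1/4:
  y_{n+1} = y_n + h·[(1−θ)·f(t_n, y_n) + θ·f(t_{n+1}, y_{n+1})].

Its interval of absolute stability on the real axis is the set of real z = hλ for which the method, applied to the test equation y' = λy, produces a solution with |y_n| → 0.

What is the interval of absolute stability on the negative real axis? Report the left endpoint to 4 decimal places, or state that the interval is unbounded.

(-4.0000, 0).

With y'=λy (z=hλ):
  y_{n+1} = y_n + z·[3/4·y_n + 1/4·y_{n+1}] ⇒ (1 − 1/4z)y_{n+1} = (1 + 3/4z)y_n
  Hence R(z) = (1 + 3/4z)/(1 − 1/4z).

Boundary: |R(x)|=1, x<0.
x=-0.55: |R|=0.5165
R=−1: 1+3/4x = −1+1/4x ⇒ -1/2x=2 ⇒ x=2/(-1/2)=-4.0000
Confirm numerically:
  x=-3.868: |R|=0.96645 <1
  x=-3.440: |R|=0.84946 <1
  x=-3.001: |R|=0.71461 <1
  x=-4.374: |R|=1.08932 >1
  x=-4.257: |R|=1.06225 >1
  x=-4.196: |R|=1.04783 >1
So |R|<1 on (-4.0000, 0).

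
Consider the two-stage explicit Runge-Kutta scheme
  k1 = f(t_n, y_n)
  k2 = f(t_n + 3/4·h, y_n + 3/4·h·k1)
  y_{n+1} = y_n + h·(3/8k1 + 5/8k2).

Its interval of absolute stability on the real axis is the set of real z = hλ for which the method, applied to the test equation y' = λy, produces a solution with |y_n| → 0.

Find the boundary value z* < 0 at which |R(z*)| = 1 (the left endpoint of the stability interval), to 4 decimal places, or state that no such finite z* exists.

z* = -2.1333.

With y'=λy (z=hλ):
  k1=λy_n ⇒ h·k1=z·y_n;  k2=λ(1+3/4z)y_n ⇒ h·k2=z(1+3/4z)y_n
  y_{n+1}/y_n = 1 + 3/8z + 5/8z(1+3/4z) = 1 + z + 15/32z²
  so R(z) = 1 + z + 15/32z².

Need |R(x)|<1, x<0.
x=-0.55: |R|=0.5918
R=1: x+15/32x²=0 ⇒ x=−32/15=-2.1333; min R=1−1/(4·15/32)=0.4667>−1
Confirm numerically:
  x=-1.802: |R|=0.72013 <1
  x=-1.448: |R|=0.53483 <1
  x=-0.969: |R|=0.47114 <1
  x=-2.657: |R|=1.65221 >1
  x=-2.373: |R|=1.26659 >1
  x=-2.203: |R|=1.07194 >1
So |R|<1 on (-2.1333, 0).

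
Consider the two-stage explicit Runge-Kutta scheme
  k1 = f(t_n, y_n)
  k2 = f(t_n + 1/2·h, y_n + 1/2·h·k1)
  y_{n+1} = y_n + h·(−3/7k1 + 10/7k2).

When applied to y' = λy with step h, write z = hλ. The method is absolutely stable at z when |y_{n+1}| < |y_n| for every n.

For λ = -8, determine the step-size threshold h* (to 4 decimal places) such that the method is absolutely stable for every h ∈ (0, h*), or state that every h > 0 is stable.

(-1.4000,0); λ=-8 ⇒ h* = (7/5)/8 = 0.1750.

Test eqn y'=λy, z=hλ:
  k1=λy_n ⇒ h·k1=z·y_n;  k2=λ(1+1/2z)y_n ⇒ h·k2=z(1+1/2z)y_n
  y_{n+1}/y_n = 1 − 3/7z + 10/7z(1+1/2z) = 1 + z + 5/7z²
  R(z) = 1 + z + 5/7z².

Boundary: |R(x)|=1, x<0.
x=-0.68: |R|=0.6503
R=1: x+5/7x²=0 ⇒ x=−7/5=-1.4000; min R=1−1/(4·5/7)=0.6500>−1
Confirm numerically:
  x=-1.125: |R|=0.77902 <1
  x=-1.111: |R|=0.77066 <1
  x=-1.021: |R|=0.72360 <1
  x=-0.970: |R|=0.70207 <1
  x=-1.781: |R|=1.48469 >1
  x=-1.756: |R|=1.44653 >1
  x=-1.504: |R|=1.11173 >1
Interval (-1.4000, 0).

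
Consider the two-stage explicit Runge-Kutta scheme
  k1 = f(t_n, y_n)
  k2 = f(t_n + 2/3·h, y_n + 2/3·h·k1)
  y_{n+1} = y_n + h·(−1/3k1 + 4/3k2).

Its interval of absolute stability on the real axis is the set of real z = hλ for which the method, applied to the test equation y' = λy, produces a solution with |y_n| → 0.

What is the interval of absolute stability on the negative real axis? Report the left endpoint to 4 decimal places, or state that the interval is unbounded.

z∈(-1.1250,0).

Set f=λy, z=hλ:
  k1=λy_n ⇒ h·k1=z·y_n;  k2=λ(1+2/3z)y_n ⇒ h·k2=z(1+2/3z)y_n
  y_{n+1}/y_n = 1 − 1/3z + 4/3z(1+2/3z) = 1 + z + 8/9z²
  ⇒ R(z) = 1 + z + 8/9z².

Solve |R(x)|<1 on ℝ⁻.
x=-0.64: |R|=0.7241
R=1: x+8/9x²=0 ⇒ x=−9/8=-1.1250; min R=1−1/(4·8/9)=0.7188>−1
Confirm numerically:
  x=-1.087: |R|=0.96328 <1
  x=-0.715: |R|=0.73942 <1
  x=-0.596: |R|=0.71975 <1
  x=-0.550: |R|=0.71889 <1
  x=-1.464: |R|=1.44115 >1
  x=-1.184: |R|=1.06209 >1
Interval (-1.1250, 0).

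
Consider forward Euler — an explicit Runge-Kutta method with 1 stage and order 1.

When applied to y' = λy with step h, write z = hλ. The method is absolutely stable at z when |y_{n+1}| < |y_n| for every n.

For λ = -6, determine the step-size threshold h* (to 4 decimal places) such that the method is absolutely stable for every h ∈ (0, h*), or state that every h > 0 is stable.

With y'=λy (z=hλ):
  order 1, 1-stage ⇒ R(z)=1+z
  (e.g. R(-1.31)=-0.31000, |R|=0.31000)

Find x<0 with |R(x)|<1.
x=-1.31: |R|=0.3100
|R(-1.93)|=0.9300 |R(-1.34)|=0.3400 |R(-1)|=0.0000
Bisect:
  x_lo=-2.7244 |R|=1.7244  x_hi=-0.2531 |R|=0.7469
  mid=-1.48874 |R|=0.48874 →hi
  mid=-2.10655 |R|=1.10655 →lo
  mid=-1.79765 |R|=0.79765 →hi
  mid=-1.95210 |R|=0.95210 →hi
  mid=-2.02932 |R|=1.02932 →lo
  mid=-1.99071 |R|=0.99071 →hi
  mid=-2.01002 |R|=1.01002 →lo
  ...
  [-2.00006,-1.99991] ⇒ x*=-2.0000
So |R|<1 on (-2.0000, 0).

(-2.0000,0); λ=-6 ⇒ h* = 0.3333.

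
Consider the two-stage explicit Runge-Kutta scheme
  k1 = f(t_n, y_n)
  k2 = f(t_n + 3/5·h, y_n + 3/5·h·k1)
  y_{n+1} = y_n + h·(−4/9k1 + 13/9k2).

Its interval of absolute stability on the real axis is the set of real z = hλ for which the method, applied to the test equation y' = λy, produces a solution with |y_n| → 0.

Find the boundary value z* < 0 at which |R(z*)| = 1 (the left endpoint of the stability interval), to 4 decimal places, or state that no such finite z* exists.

On y'=λy, z=hλ:
  k1=λy_n ⇒ h·k1=z·y_n;  k2=λ(1+3/5z)y_n ⇒ h·k2=z(1+3/5z)y_n
  y_{n+1}/y_n = 1 − 4/9z + 13/9z(1+3/5z) = 1 + z + 13/15z²
  so R(z) = 1 + z + 13/15z².

Find x<0 with |R(x)|<1.
x=-0.32: |R|=0.7687
R=1: x+13/15x²=0 ⇒ x=−15/13=-1.1538; min R=1−1/(4·13/15)=0.7115>−1
Confirm numerically:
  x=-0.998: |R|=0.86520 <1
  x=-0.946: |R|=0.82959 <1
  x=-0.478: |R|=0.72002 <1
  x=-1.620: |R|=1.65448 >1
  x=-1.227: |R|=1.07779 >1
So |R|<1 on (-1.1538, 0).

z* = -1.1538.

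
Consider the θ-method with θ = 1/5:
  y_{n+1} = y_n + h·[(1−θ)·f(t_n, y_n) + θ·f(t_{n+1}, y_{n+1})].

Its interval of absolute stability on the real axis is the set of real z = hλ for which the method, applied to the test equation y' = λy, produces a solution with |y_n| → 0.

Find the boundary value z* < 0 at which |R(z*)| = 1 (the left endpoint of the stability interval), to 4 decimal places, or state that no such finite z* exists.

Set f=λy, z=hλ:
  y_{n+1} = y_n + z·[4/5·y_n + 1/5·y_{n+1}] ⇒ (1 − 1/5z)y_{n+1} = (1 + 4/5z)y_n
  Hence R(z) = (1 + 4/5z)/(1 − 1/5z).

Find x<0 with |R(x)|<1.
x=-1.42: |R|=0.1059
R=−1: 1+4/5x = −1+1/5x ⇒ -3/5x=2 ⇒ x=2/(-3/5)=-3.3333
Confirm numerically:
  x=-3.108: |R|=0.91663 <1
  x=-2.889: |R|=0.83103 <1
  x=-1.962: |R|=0.40908 <1
  x=-3.749: |R|=1.14253 >1
  x=-3.738: |R|=1.13893 >1
  x=-3.463: |R|=1.04596 >1
Interval (-3.3333, 0).

left endpoint -3.3333.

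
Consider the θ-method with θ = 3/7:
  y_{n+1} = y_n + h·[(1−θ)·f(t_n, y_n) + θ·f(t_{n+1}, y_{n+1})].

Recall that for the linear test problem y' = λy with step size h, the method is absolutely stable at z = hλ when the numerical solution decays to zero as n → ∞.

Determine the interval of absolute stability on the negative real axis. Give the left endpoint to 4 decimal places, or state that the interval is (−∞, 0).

(-14.0000, 0).

On y'=λy, z=hλ:
  y_{n+1} = y_n + z·[4/7·y_n + 3/7·y_{n+1}] ⇒ (1 − 3/7z)y_{n+1} = (1 + 4/7z)y_n
  so R(z) = (1 + 4/7z)/(1 − 3/7z).

Boundary: |R(x)|=1, x<0.
x=-1.41: |R|=0.1211
R=−1: 1+4/7x = −1+3/7x ⇒ -1/7x=2 ⇒ x=2/(-1/7)=-14.0000
Confirm numerically:
  x=-13.704: |R|=0.99385 <1
  x=-12.880: |R|=0.97546 <1
  x=-11.754: |R|=0.94686 <1
  x=-14.411: |R|=1.00818 >1
  x=-14.364: |R|=1.00727 >1
  x=-14.303: |R|=1.00607 >1
So |R|<1 on (-14.0000, 0).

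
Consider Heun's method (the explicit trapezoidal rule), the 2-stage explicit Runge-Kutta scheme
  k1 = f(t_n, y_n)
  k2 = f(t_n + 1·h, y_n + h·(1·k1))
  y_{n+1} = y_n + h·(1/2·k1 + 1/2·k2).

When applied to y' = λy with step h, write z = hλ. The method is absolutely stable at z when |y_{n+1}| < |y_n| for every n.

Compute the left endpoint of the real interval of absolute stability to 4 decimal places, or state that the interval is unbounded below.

left endpoint -2.0000.

Set f=λy, z=hλ:
  order 2, 2-stage ⇒ R(z)=1+z+z^2/2
  (e.g. R(-0.7)=0.54500, |R|=0.54500)

Solve |R(x)|<1 on ℝ⁻.
x=-0.7: |R|=0.5450
|R(-1.65)|=0.7112 |R(-1.63)|=0.6985 |R(-1.44)|=0.5968
Bisect:
  x_lo=-2.4594 |R|=1.5649  x_hi=-0.0563 |R|=0.9452
  mid=-1.25787 |R|=0.53325 →hi
  mid=-1.85864 |R|=0.86863 →hi
  mid=-2.15902 |R|=1.17166 →lo
  mid=-2.00883 |R|=1.00887 →lo
  mid=-1.93373 |R|=0.93593 →hi
  mid=-1.97128 |R|=0.97169 →hi
  mid=-1.99005 |R|=0.99010 →hi
  mid=-1.99944 |R|=0.99944 →hi
  ...
  [-2.00003,-1.99988] ⇒ x*=-2.0000
Interval (-2.0000, 0).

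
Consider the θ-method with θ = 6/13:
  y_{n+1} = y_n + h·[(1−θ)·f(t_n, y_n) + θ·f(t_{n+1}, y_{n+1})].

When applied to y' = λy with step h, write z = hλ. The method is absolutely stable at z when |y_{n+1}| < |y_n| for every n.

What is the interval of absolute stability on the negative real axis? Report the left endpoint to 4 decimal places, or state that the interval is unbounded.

(-26.0000, 0).

With y'=λy (z=hλ):
  y_{n+1} = y_n + z·[7/13·y_n + 6/13·y_{n+1}] ⇒ (1 − 6/13z)y_{n+1} = (1 + 7/13z)y_n
  so R(z) = (1 + 7/13z)/(1 − 6/13z).

Boundary: |R(x)|=1, x<0.
x=-1.34: |R|=0.1721
R=−1: 1+7/13x = −1+6/13x ⇒ -1/13x=2 ⇒ x=2/(-1/13)=-26.0000
Confirm numerically:
  x=-25.724: |R|=0.99835 <1
  x=-25.339: |R|=0.99599 <1
  x=-20.196: |R|=0.95674 <1
  x=-10.595: |R|=0.79881 <1
  x=-26.438: |R|=1.00255 >1
  x=-26.167: |R|=1.00098 >1
  x=-26.072: |R|=1.00042 >1
Stable set (-26.0000, 0).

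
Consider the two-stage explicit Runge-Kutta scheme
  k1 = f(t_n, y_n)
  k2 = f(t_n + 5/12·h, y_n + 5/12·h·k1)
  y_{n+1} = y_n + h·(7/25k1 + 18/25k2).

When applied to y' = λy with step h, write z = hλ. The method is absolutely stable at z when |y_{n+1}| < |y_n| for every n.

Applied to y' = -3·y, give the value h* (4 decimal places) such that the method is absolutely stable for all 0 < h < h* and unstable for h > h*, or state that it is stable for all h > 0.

(-3.3333,0); λ=-3 ⇒ h* = (10/3)/3 = 1.1111.

Set f=λy, z=hλ:
  k1=λy_n ⇒ h·k1=z·y_n;  k2=λ(1+5/12z)y_n ⇒ h·k2=z(1+5/12z)y_n
  y_{n+1}/y_n = 1 + 7/25z + 18/25z(1+5/12z) = 1 + z + 3/10z²
  so R(z) = 1 + z + 3/10z².

Find x<0 with |R(x)|<1.
x=-1.01: |R|=0.2960
R=1: x+3/10x²=0 ⇒ x=−10/3=-3.3333; min R=1−1/(4·3/10)=0.1667>−1
Confirm numerically:
  x=-3.236: |R|=0.90551 <1
  x=-3.146: |R|=0.82319 <1
  x=-2.995: |R|=0.69601 <1
  x=-3.803: |R|=1.53584 >1
  x=-3.619: |R|=1.31015 >1
Interval (-3.3333, 0).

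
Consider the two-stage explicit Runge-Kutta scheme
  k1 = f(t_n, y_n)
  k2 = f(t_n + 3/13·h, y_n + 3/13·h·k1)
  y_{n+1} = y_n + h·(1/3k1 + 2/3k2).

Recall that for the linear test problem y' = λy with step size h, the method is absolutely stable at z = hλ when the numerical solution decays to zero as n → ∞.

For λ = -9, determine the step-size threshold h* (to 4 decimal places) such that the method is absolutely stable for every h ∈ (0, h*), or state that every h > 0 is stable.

(-6.5000,0); λ=-9 ⇒ h* = (13/2)/9 = 0.7222.

Test eqn y'=λy, z=hλ:
  k1=λy_n ⇒ h·k1=z·y_n;  k2=λ(1+3/13z)y_n ⇒ h·k2=z(1+3/13z)y_n
  y_{n+1}/y_n = 1 + 1/3z + 2/3z(1+3/13z) = 1 + z + 2/13z²
  R(z) = 1 + z + 2/13z².

Need |R(x)|<1, x<0.
x=-1.09: |R|=0.0928
R=1: x+2/13x²=0 ⇒ x=−13/2=-6.5000; min R=1−1/(4·2/13)=-0.6250>−1
Confirm numerically:
  x=-5.402: |R|=0.08748 <1
  x=-4.927: |R|=0.19233 <1
  x=-2.862: |R|=0.60184 <1
  x=-2.694: |R|=0.57744 <1
  x=-7.055: |R|=1.60239 >1
  x=-6.904: |R|=1.42911 >1
Interval (-6.5000, 0).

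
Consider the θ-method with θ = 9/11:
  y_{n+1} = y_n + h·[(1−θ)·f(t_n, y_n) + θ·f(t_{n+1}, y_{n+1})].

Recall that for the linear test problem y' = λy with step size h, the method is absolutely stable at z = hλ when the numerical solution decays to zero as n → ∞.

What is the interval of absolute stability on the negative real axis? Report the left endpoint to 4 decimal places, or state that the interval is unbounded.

interval (−∞, 0).

Test eqn y'=λy, z=hλ:
  y_{n+1} = y_n + z·[2/11·y_n + 9/11·y_{n+1}] ⇒ (1 − 9/11z)y_{n+1} = (1 + 2/11z)y_n
  ⇒ R(z) = (1 + 2/11z)/(1 − 9/11z).

Need |R(x)|<1, x<0.
x=-0.52: |R|=0.6352
x=-2: |R|=0.2414
x=-10: |R|=0.0891
x=-100: |R|=0.2075
θ=9/11≥1/2 ⇒ |1+2/11x|<|1−9/11x| ∀x<0 ⇒ interval (−∞,0).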